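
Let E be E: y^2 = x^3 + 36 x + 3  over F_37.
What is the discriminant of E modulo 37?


4 a^3 + 27 b^2 = 4*36^3 + 27*3^2 = 186624 + 243 = 186867
Delta = -16 * (186867) = -2989872
Delta mod 37 = 24

Delta = 24 (mod 37)


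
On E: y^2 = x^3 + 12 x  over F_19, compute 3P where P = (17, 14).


k = 3 = 11_2 (binary, LSB first: 11)
Double-and-add from P = (17, 14):
  bit 0 = 1: acc = O + (17, 14) = (17, 14)
  bit 1 = 1: acc = (17, 14) + (9, 1) = (9, 18)

3P = (9, 18)


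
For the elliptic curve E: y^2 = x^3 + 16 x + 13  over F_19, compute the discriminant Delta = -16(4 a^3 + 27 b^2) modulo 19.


4 a^3 + 27 b^2 = 4*16^3 + 27*13^2 = 16384 + 4563 = 20947
Delta = -16 * (20947) = -335152
Delta mod 19 = 8

Delta = 8 (mod 19)


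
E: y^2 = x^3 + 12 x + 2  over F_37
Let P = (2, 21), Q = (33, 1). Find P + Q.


P != Q, so use the chord formula.
s = (y2 - y1) / (x2 - x1) = (17) / (31) mod 37 = 28
x3 = s^2 - x1 - x2 mod 37 = 28^2 - 2 - 33 = 9
y3 = s (x1 - x3) - y1 mod 37 = 28 * (2 - 9) - 21 = 5

P + Q = (9, 5)


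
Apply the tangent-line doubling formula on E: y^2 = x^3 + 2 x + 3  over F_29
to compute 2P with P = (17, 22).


Doubling: s = (3 x1^2 + a) / (2 y1)
s = (3*17^2 + 2) / (2*22) mod 29 = 27
x3 = s^2 - 2 x1 mod 29 = 27^2 - 2*17 = 28
y3 = s (x1 - x3) - y1 mod 29 = 27 * (17 - 28) - 22 = 0

2P = (28, 0)


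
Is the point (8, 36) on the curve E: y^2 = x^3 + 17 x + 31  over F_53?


Check whether y^2 = x^3 + 17 x + 31 (mod 53) for (x, y) = (8, 36).
LHS: y^2 = 36^2 mod 53 = 24
RHS: x^3 + 17 x + 31 = 8^3 + 17*8 + 31 mod 53 = 43
LHS != RHS

No, not on the curve


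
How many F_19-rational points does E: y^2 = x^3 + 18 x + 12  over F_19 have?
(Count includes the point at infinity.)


For each x in F_19, count y with y^2 = x^3 + 18 x + 12 mod 19:
  x = 3: RHS = 17, y in [6, 13]  -> 2 point(s)
  x = 7: RHS = 6, y in [5, 14]  -> 2 point(s)
  x = 13: RHS = 11, y in [7, 12]  -> 2 point(s)
  x = 14: RHS = 6, y in [5, 14]  -> 2 point(s)
  x = 15: RHS = 9, y in [3, 16]  -> 2 point(s)
  x = 16: RHS = 7, y in [8, 11]  -> 2 point(s)
  x = 17: RHS = 6, y in [5, 14]  -> 2 point(s)
Affine points: 14. Add the point at infinity: total = 15.

#E(F_19) = 15


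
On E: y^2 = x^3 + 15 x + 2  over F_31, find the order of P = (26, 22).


Compute successive multiples of P until we hit O:
  1P = (26, 22)
  2P = (4, 23)
  3P = (19, 27)
  4P = (27, 23)
  5P = (10, 25)
  6P = (0, 8)
  7P = (24, 22)
  8P = (12, 9)
  ... (continuing to 35P)
  35P = O

ord(P) = 35


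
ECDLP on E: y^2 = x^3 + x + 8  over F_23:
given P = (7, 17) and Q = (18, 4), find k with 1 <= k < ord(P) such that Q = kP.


Enumerate multiples of P until we hit Q = (18, 4):
  1P = (7, 17)
  2P = (18, 19)
  3P = (14, 11)
  4P = (14, 12)
  5P = (18, 4)
Match found at i = 5.

k = 5


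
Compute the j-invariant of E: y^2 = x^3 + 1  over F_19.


Delta = -16(4 a^3 + 27 b^2) mod 19 = 5
-1728 * (4 a)^3 = -1728 * (4*0)^3 mod 19 = 0
j = 0 * 5^(-1) mod 19 = 0

j = 0 (mod 19)


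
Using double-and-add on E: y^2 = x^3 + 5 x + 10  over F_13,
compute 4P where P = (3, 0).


k = 4 = 100_2 (binary, LSB first: 001)
Double-and-add from P = (3, 0):
  bit 0 = 0: acc unchanged = O
  bit 1 = 0: acc unchanged = O
  bit 2 = 1: acc = O + O = O

4P = O


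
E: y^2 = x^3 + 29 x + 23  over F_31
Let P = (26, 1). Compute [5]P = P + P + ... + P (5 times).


k = 5 = 101_2 (binary, LSB first: 101)
Double-and-add from P = (26, 1):
  bit 0 = 1: acc = O + (26, 1) = (26, 1)
  bit 1 = 0: acc unchanged = (26, 1)
  bit 2 = 1: acc = (26, 1) + (15, 12) = (22, 26)

5P = (22, 26)


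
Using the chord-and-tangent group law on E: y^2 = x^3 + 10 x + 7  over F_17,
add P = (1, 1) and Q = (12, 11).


P != Q, so use the chord formula.
s = (y2 - y1) / (x2 - x1) = (10) / (11) mod 17 = 4
x3 = s^2 - x1 - x2 mod 17 = 4^2 - 1 - 12 = 3
y3 = s (x1 - x3) - y1 mod 17 = 4 * (1 - 3) - 1 = 8

P + Q = (3, 8)


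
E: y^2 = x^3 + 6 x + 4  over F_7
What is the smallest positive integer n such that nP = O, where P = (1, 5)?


Compute successive multiples of P until we hit O:
  1P = (1, 5)
  2P = (0, 5)
  3P = (6, 2)
  4P = (4, 1)
  5P = (3, 0)
  6P = (4, 6)
  7P = (6, 5)
  8P = (0, 2)
  ... (continuing to 10P)
  10P = O

ord(P) = 10


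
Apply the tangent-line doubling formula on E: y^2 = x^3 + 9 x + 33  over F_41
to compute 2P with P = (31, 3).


Doubling: s = (3 x1^2 + a) / (2 y1)
s = (3*31^2 + 9) / (2*3) mod 41 = 31
x3 = s^2 - 2 x1 mod 41 = 31^2 - 2*31 = 38
y3 = s (x1 - x3) - y1 mod 41 = 31 * (31 - 38) - 3 = 26

2P = (38, 26)


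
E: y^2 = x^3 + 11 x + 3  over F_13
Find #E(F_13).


For each x in F_13, count y with y^2 = x^3 + 11 x + 3 mod 13:
  x = 0: RHS = 3, y in [4, 9]  -> 2 point(s)
  x = 5: RHS = 1, y in [1, 12]  -> 2 point(s)
  x = 6: RHS = 12, y in [5, 8]  -> 2 point(s)
  x = 9: RHS = 12, y in [5, 8]  -> 2 point(s)
  x = 11: RHS = 12, y in [5, 8]  -> 2 point(s)
  x = 12: RHS = 4, y in [2, 11]  -> 2 point(s)
Affine points: 12. Add the point at infinity: total = 13.

#E(F_13) = 13


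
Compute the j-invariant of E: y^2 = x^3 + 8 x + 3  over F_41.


Delta = -16(4 a^3 + 27 b^2) mod 41 = 39
-1728 * (4 a)^3 = -1728 * (4*8)^3 mod 41 = 28
j = 28 * 39^(-1) mod 41 = 27

j = 27 (mod 41)


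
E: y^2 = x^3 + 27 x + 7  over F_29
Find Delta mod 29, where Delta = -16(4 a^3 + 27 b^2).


4 a^3 + 27 b^2 = 4*27^3 + 27*7^2 = 78732 + 1323 = 80055
Delta = -16 * (80055) = -1280880
Delta mod 29 = 21

Delta = 21 (mod 29)


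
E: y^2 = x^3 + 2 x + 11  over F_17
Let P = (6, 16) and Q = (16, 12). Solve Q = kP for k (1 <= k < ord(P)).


Enumerate multiples of P until we hit Q = (16, 12):
  1P = (6, 16)
  2P = (4, 10)
  3P = (16, 5)
  4P = (11, 15)
  5P = (15, 13)
  6P = (15, 4)
  7P = (11, 2)
  8P = (16, 12)
Match found at i = 8.

k = 8


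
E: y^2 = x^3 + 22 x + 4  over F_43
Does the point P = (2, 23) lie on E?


Check whether y^2 = x^3 + 22 x + 4 (mod 43) for (x, y) = (2, 23).
LHS: y^2 = 23^2 mod 43 = 13
RHS: x^3 + 22 x + 4 = 2^3 + 22*2 + 4 mod 43 = 13
LHS = RHS

Yes, on the curve


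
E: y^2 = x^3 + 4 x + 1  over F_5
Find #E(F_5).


For each x in F_5, count y with y^2 = x^3 + 4 x + 1 mod 5:
  x = 0: RHS = 1, y in [1, 4]  -> 2 point(s)
  x = 1: RHS = 1, y in [1, 4]  -> 2 point(s)
  x = 3: RHS = 0, y in [0]  -> 1 point(s)
  x = 4: RHS = 1, y in [1, 4]  -> 2 point(s)
Affine points: 7. Add the point at infinity: total = 8.

#E(F_5) = 8


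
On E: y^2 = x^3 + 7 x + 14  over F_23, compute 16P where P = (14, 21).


k = 16 = 10000_2 (binary, LSB first: 00001)
Double-and-add from P = (14, 21):
  bit 0 = 0: acc unchanged = O
  bit 1 = 0: acc unchanged = O
  bit 2 = 0: acc unchanged = O
  bit 3 = 0: acc unchanged = O
  bit 4 = 1: acc = O + (5, 17) = (5, 17)

16P = (5, 17)


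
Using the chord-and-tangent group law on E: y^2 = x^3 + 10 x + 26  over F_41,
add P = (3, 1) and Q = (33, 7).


P != Q, so use the chord formula.
s = (y2 - y1) / (x2 - x1) = (6) / (30) mod 41 = 33
x3 = s^2 - x1 - x2 mod 41 = 33^2 - 3 - 33 = 28
y3 = s (x1 - x3) - y1 mod 41 = 33 * (3 - 28) - 1 = 35

P + Q = (28, 35)


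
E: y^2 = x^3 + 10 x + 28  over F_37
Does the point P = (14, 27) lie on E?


Check whether y^2 = x^3 + 10 x + 28 (mod 37) for (x, y) = (14, 27).
LHS: y^2 = 27^2 mod 37 = 26
RHS: x^3 + 10 x + 28 = 14^3 + 10*14 + 28 mod 37 = 26
LHS = RHS

Yes, on the curve


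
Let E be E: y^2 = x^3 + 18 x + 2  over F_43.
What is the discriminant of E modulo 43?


4 a^3 + 27 b^2 = 4*18^3 + 27*2^2 = 23328 + 108 = 23436
Delta = -16 * (23436) = -374976
Delta mod 43 = 27

Delta = 27 (mod 43)


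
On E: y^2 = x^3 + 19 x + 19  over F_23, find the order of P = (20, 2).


Compute successive multiples of P until we hit O:
  1P = (20, 2)
  2P = (6, 21)
  3P = (6, 2)
  4P = (20, 21)
  5P = O

ord(P) = 5


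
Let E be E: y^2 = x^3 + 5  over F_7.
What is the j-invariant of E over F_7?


Delta = -16(4 a^3 + 27 b^2) mod 7 = 1
-1728 * (4 a)^3 = -1728 * (4*0)^3 mod 7 = 0
j = 0 * 1^(-1) mod 7 = 0

j = 0 (mod 7)


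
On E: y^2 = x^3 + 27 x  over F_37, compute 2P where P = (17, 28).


Doubling: s = (3 x1^2 + a) / (2 y1)
s = (3*17^2 + 27) / (2*28) mod 37 = 12
x3 = s^2 - 2 x1 mod 37 = 12^2 - 2*17 = 36
y3 = s (x1 - x3) - y1 mod 37 = 12 * (17 - 36) - 28 = 3

2P = (36, 3)


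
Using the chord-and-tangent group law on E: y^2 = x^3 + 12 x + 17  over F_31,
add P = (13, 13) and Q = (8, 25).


P != Q, so use the chord formula.
s = (y2 - y1) / (x2 - x1) = (12) / (26) mod 31 = 10
x3 = s^2 - x1 - x2 mod 31 = 10^2 - 13 - 8 = 17
y3 = s (x1 - x3) - y1 mod 31 = 10 * (13 - 17) - 13 = 9

P + Q = (17, 9)


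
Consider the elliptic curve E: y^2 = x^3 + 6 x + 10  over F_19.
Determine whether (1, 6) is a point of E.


Check whether y^2 = x^3 + 6 x + 10 (mod 19) for (x, y) = (1, 6).
LHS: y^2 = 6^2 mod 19 = 17
RHS: x^3 + 6 x + 10 = 1^3 + 6*1 + 10 mod 19 = 17
LHS = RHS

Yes, on the curve


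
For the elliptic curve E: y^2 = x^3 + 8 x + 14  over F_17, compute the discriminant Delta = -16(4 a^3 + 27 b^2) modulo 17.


4 a^3 + 27 b^2 = 4*8^3 + 27*14^2 = 2048 + 5292 = 7340
Delta = -16 * (7340) = -117440
Delta mod 17 = 13

Delta = 13 (mod 17)


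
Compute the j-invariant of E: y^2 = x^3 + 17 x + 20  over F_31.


Delta = -16(4 a^3 + 27 b^2) mod 31 = 26
-1728 * (4 a)^3 = -1728 * (4*17)^3 mod 31 = 23
j = 23 * 26^(-1) mod 31 = 14

j = 14 (mod 31)


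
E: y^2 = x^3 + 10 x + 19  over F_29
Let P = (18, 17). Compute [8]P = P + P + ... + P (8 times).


k = 8 = 1000_2 (binary, LSB first: 0001)
Double-and-add from P = (18, 17):
  bit 0 = 0: acc unchanged = O
  bit 1 = 0: acc unchanged = O
  bit 2 = 0: acc unchanged = O
  bit 3 = 1: acc = O + (18, 12) = (18, 12)

8P = (18, 12)


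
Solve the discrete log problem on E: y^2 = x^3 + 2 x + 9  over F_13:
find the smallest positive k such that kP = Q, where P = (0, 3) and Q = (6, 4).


Enumerate multiples of P until we hit Q = (6, 4):
  1P = (0, 3)
  2P = (3, 9)
  3P = (1, 8)
  4P = (11, 7)
  5P = (6, 9)
  6P = (8, 2)
  7P = (4, 4)
  8P = (5, 12)
  9P = (5, 1)
  10P = (4, 9)
  11P = (8, 11)
  12P = (6, 4)
Match found at i = 12.

k = 12


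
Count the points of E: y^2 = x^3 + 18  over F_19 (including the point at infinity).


For each x in F_19, count y with y^2 = x^3 + 0 x + 18 mod 19:
  x = 1: RHS = 0, y in [0]  -> 1 point(s)
  x = 2: RHS = 7, y in [8, 11]  -> 2 point(s)
  x = 3: RHS = 7, y in [8, 11]  -> 2 point(s)
  x = 4: RHS = 6, y in [5, 14]  -> 2 point(s)
  x = 6: RHS = 6, y in [5, 14]  -> 2 point(s)
  x = 7: RHS = 0, y in [0]  -> 1 point(s)
  x = 8: RHS = 17, y in [6, 13]  -> 2 point(s)
  x = 9: RHS = 6, y in [5, 14]  -> 2 point(s)
  x = 10: RHS = 11, y in [7, 12]  -> 2 point(s)
  x = 11: RHS = 0, y in [0]  -> 1 point(s)
  x = 12: RHS = 17, y in [6, 13]  -> 2 point(s)
  x = 13: RHS = 11, y in [7, 12]  -> 2 point(s)
  x = 14: RHS = 7, y in [8, 11]  -> 2 point(s)
  x = 15: RHS = 11, y in [7, 12]  -> 2 point(s)
  x = 18: RHS = 17, y in [6, 13]  -> 2 point(s)
Affine points: 27. Add the point at infinity: total = 28.

#E(F_19) = 28


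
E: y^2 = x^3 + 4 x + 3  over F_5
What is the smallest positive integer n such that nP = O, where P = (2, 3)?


Compute successive multiples of P until we hit O:
  1P = (2, 3)
  2P = (2, 2)
  3P = O

ord(P) = 3


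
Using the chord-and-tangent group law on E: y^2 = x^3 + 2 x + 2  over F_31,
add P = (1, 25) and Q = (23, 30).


P != Q, so use the chord formula.
s = (y2 - y1) / (x2 - x1) = (5) / (22) mod 31 = 27
x3 = s^2 - x1 - x2 mod 31 = 27^2 - 1 - 23 = 23
y3 = s (x1 - x3) - y1 mod 31 = 27 * (1 - 23) - 25 = 1

P + Q = (23, 1)


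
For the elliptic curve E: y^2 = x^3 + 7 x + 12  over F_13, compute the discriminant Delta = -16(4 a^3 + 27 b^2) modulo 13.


4 a^3 + 27 b^2 = 4*7^3 + 27*12^2 = 1372 + 3888 = 5260
Delta = -16 * (5260) = -84160
Delta mod 13 = 2

Delta = 2 (mod 13)


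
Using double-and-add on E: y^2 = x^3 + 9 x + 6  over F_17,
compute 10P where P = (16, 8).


k = 10 = 1010_2 (binary, LSB first: 0101)
Double-and-add from P = (16, 8):
  bit 0 = 0: acc unchanged = O
  bit 1 = 1: acc = O + (10, 5) = (10, 5)
  bit 2 = 0: acc unchanged = (10, 5)
  bit 3 = 1: acc = (10, 5) + (13, 5) = (11, 12)

10P = (11, 12)


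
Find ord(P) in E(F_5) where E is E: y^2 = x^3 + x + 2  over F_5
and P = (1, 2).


Compute successive multiples of P until we hit O:
  1P = (1, 2)
  2P = (4, 0)
  3P = (1, 3)
  4P = O

ord(P) = 4


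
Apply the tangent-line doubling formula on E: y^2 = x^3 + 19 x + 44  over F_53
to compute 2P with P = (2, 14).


Doubling: s = (3 x1^2 + a) / (2 y1)
s = (3*2^2 + 19) / (2*14) mod 53 = 3
x3 = s^2 - 2 x1 mod 53 = 3^2 - 2*2 = 5
y3 = s (x1 - x3) - y1 mod 53 = 3 * (2 - 5) - 14 = 30

2P = (5, 30)


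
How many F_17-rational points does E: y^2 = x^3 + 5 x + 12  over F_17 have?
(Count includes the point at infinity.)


For each x in F_17, count y with y^2 = x^3 + 5 x + 12 mod 17:
  x = 1: RHS = 1, y in [1, 16]  -> 2 point(s)
  x = 2: RHS = 13, y in [8, 9]  -> 2 point(s)
  x = 5: RHS = 9, y in [3, 14]  -> 2 point(s)
  x = 7: RHS = 16, y in [4, 13]  -> 2 point(s)
  x = 9: RHS = 4, y in [2, 15]  -> 2 point(s)
  x = 10: RHS = 8, y in [5, 12]  -> 2 point(s)
  x = 11: RHS = 4, y in [2, 15]  -> 2 point(s)
  x = 12: RHS = 15, y in [7, 10]  -> 2 point(s)
  x = 13: RHS = 13, y in [8, 9]  -> 2 point(s)
  x = 14: RHS = 4, y in [2, 15]  -> 2 point(s)
Affine points: 20. Add the point at infinity: total = 21.

#E(F_17) = 21


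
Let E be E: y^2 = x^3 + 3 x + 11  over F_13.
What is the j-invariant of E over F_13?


Delta = -16(4 a^3 + 27 b^2) mod 13 = 2
-1728 * (4 a)^3 = -1728 * (4*3)^3 mod 13 = 12
j = 12 * 2^(-1) mod 13 = 6

j = 6 (mod 13)


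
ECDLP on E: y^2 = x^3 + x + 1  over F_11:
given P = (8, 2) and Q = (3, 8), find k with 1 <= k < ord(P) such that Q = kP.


Enumerate multiples of P until we hit Q = (3, 8):
  1P = (8, 2)
  2P = (0, 10)
  3P = (4, 5)
  4P = (3, 8)
Match found at i = 4.

k = 4


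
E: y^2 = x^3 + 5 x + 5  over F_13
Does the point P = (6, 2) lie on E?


Check whether y^2 = x^3 + 5 x + 5 (mod 13) for (x, y) = (6, 2).
LHS: y^2 = 2^2 mod 13 = 4
RHS: x^3 + 5 x + 5 = 6^3 + 5*6 + 5 mod 13 = 4
LHS = RHS

Yes, on the curve


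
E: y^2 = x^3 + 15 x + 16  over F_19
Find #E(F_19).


For each x in F_19, count y with y^2 = x^3 + 15 x + 16 mod 19:
  x = 0: RHS = 16, y in [4, 15]  -> 2 point(s)
  x = 2: RHS = 16, y in [4, 15]  -> 2 point(s)
  x = 4: RHS = 7, y in [8, 11]  -> 2 point(s)
  x = 5: RHS = 7, y in [8, 11]  -> 2 point(s)
  x = 9: RHS = 6, y in [5, 14]  -> 2 point(s)
  x = 10: RHS = 7, y in [8, 11]  -> 2 point(s)
  x = 11: RHS = 11, y in [7, 12]  -> 2 point(s)
  x = 12: RHS = 5, y in [9, 10]  -> 2 point(s)
  x = 14: RHS = 6, y in [5, 14]  -> 2 point(s)
  x = 15: RHS = 6, y in [5, 14]  -> 2 point(s)
  x = 16: RHS = 1, y in [1, 18]  -> 2 point(s)
  x = 17: RHS = 16, y in [4, 15]  -> 2 point(s)
  x = 18: RHS = 0, y in [0]  -> 1 point(s)
Affine points: 25. Add the point at infinity: total = 26.

#E(F_19) = 26


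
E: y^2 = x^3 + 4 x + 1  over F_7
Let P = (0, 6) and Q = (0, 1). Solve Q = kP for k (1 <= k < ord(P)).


Enumerate multiples of P until we hit Q = (0, 1):
  1P = (0, 6)
  2P = (4, 2)
  3P = (4, 5)
  4P = (0, 1)
Match found at i = 4.

k = 4


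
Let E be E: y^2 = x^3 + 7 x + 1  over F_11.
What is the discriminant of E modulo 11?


4 a^3 + 27 b^2 = 4*7^3 + 27*1^2 = 1372 + 27 = 1399
Delta = -16 * (1399) = -22384
Delta mod 11 = 1

Delta = 1 (mod 11)


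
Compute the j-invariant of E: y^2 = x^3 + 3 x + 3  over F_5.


Delta = -16(4 a^3 + 27 b^2) mod 5 = 4
-1728 * (4 a)^3 = -1728 * (4*3)^3 mod 5 = 1
j = 1 * 4^(-1) mod 5 = 4

j = 4 (mod 5)


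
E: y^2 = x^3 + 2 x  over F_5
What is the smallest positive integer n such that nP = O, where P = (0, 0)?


Compute successive multiples of P until we hit O:
  1P = (0, 0)
  2P = O

ord(P) = 2


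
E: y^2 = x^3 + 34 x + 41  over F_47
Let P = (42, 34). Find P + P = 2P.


Doubling: s = (3 x1^2 + a) / (2 y1)
s = (3*42^2 + 34) / (2*34) mod 47 = 41
x3 = s^2 - 2 x1 mod 47 = 41^2 - 2*42 = 46
y3 = s (x1 - x3) - y1 mod 47 = 41 * (42 - 46) - 34 = 37

2P = (46, 37)


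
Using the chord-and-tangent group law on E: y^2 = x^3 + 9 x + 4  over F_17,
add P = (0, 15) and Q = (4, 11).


P != Q, so use the chord formula.
s = (y2 - y1) / (x2 - x1) = (13) / (4) mod 17 = 16
x3 = s^2 - x1 - x2 mod 17 = 16^2 - 0 - 4 = 14
y3 = s (x1 - x3) - y1 mod 17 = 16 * (0 - 14) - 15 = 16

P + Q = (14, 16)


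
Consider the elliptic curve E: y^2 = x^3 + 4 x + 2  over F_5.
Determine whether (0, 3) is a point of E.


Check whether y^2 = x^3 + 4 x + 2 (mod 5) for (x, y) = (0, 3).
LHS: y^2 = 3^2 mod 5 = 4
RHS: x^3 + 4 x + 2 = 0^3 + 4*0 + 2 mod 5 = 2
LHS != RHS

No, not on the curve


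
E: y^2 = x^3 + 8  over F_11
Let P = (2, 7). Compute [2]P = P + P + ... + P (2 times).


k = 2 = 10_2 (binary, LSB first: 01)
Double-and-add from P = (2, 7):
  bit 0 = 0: acc unchanged = O
  bit 1 = 1: acc = O + (1, 8) = (1, 8)

2P = (1, 8)


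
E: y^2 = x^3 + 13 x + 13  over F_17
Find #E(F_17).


For each x in F_17, count y with y^2 = x^3 + 13 x + 13 mod 17:
  x = 0: RHS = 13, y in [8, 9]  -> 2 point(s)
  x = 2: RHS = 13, y in [8, 9]  -> 2 point(s)
  x = 5: RHS = 16, y in [4, 13]  -> 2 point(s)
  x = 6: RHS = 1, y in [1, 16]  -> 2 point(s)
  x = 8: RHS = 0, y in [0]  -> 1 point(s)
  x = 9: RHS = 9, y in [3, 14]  -> 2 point(s)
  x = 10: RHS = 4, y in [2, 15]  -> 2 point(s)
  x = 11: RHS = 8, y in [5, 12]  -> 2 point(s)
  x = 13: RHS = 16, y in [4, 13]  -> 2 point(s)
  x = 14: RHS = 15, y in [7, 10]  -> 2 point(s)
  x = 15: RHS = 13, y in [8, 9]  -> 2 point(s)
  x = 16: RHS = 16, y in [4, 13]  -> 2 point(s)
Affine points: 23. Add the point at infinity: total = 24.

#E(F_17) = 24


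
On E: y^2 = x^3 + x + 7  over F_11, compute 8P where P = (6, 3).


k = 8 = 1000_2 (binary, LSB first: 0001)
Double-and-add from P = (6, 3):
  bit 0 = 0: acc unchanged = O
  bit 1 = 0: acc unchanged = O
  bit 2 = 0: acc unchanged = O
  bit 3 = 1: acc = O + (5, 4) = (5, 4)

8P = (5, 4)


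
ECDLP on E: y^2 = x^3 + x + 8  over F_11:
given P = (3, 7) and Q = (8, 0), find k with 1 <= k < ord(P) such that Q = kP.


Enumerate multiples of P until we hit Q = (8, 0):
  1P = (3, 7)
  2P = (9, 3)
  3P = (8, 0)
Match found at i = 3.

k = 3


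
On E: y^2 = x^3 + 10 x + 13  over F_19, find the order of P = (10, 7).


Compute successive multiples of P until we hit O:
  1P = (10, 7)
  2P = (5, 6)
  3P = (1, 10)
  4P = (6, 17)
  5P = (14, 3)
  6P = (15, 17)
  7P = (17, 17)
  8P = (8, 4)
  ... (continuing to 17P)
  17P = O

ord(P) = 17


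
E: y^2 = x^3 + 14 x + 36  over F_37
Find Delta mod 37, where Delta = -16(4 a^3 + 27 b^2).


4 a^3 + 27 b^2 = 4*14^3 + 27*36^2 = 10976 + 34992 = 45968
Delta = -16 * (45968) = -735488
Delta mod 37 = 35

Delta = 35 (mod 37)


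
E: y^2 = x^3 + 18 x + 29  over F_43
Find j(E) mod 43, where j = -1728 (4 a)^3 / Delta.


Delta = -16(4 a^3 + 27 b^2) mod 43 = 30
-1728 * (4 a)^3 = -1728 * (4*18)^3 mod 43 = 22
j = 22 * 30^(-1) mod 43 = 38

j = 38 (mod 43)


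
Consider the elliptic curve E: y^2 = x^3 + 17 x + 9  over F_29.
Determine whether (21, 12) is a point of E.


Check whether y^2 = x^3 + 17 x + 9 (mod 29) for (x, y) = (21, 12).
LHS: y^2 = 12^2 mod 29 = 28
RHS: x^3 + 17 x + 9 = 21^3 + 17*21 + 9 mod 29 = 28
LHS = RHS

Yes, on the curve


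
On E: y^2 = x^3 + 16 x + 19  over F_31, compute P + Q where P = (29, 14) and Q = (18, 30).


P != Q, so use the chord formula.
s = (y2 - y1) / (x2 - x1) = (16) / (20) mod 31 = 7
x3 = s^2 - x1 - x2 mod 31 = 7^2 - 29 - 18 = 2
y3 = s (x1 - x3) - y1 mod 31 = 7 * (29 - 2) - 14 = 20

P + Q = (2, 20)


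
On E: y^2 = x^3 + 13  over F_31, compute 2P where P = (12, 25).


Doubling: s = (3 x1^2 + a) / (2 y1)
s = (3*12^2 + 0) / (2*25) mod 31 = 26
x3 = s^2 - 2 x1 mod 31 = 26^2 - 2*12 = 1
y3 = s (x1 - x3) - y1 mod 31 = 26 * (12 - 1) - 25 = 13

2P = (1, 13)


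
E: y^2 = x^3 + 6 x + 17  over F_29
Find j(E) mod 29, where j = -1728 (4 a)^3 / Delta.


Delta = -16(4 a^3 + 27 b^2) mod 29 = 6
-1728 * (4 a)^3 = -1728 * (4*6)^3 mod 29 = 8
j = 8 * 6^(-1) mod 29 = 11

j = 11 (mod 29)


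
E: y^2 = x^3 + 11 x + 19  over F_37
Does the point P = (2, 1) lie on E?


Check whether y^2 = x^3 + 11 x + 19 (mod 37) for (x, y) = (2, 1).
LHS: y^2 = 1^2 mod 37 = 1
RHS: x^3 + 11 x + 19 = 2^3 + 11*2 + 19 mod 37 = 12
LHS != RHS

No, not on the curve


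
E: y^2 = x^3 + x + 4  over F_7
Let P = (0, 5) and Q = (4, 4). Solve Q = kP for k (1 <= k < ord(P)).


Enumerate multiples of P until we hit Q = (4, 4):
  1P = (0, 5)
  2P = (4, 3)
  3P = (5, 1)
  4P = (6, 4)
  5P = (2, 0)
  6P = (6, 3)
  7P = (5, 6)
  8P = (4, 4)
Match found at i = 8.

k = 8


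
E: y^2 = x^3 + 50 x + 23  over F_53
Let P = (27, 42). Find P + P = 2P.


Doubling: s = (3 x1^2 + a) / (2 y1)
s = (3*27^2 + 50) / (2*42) mod 53 = 26
x3 = s^2 - 2 x1 mod 53 = 26^2 - 2*27 = 39
y3 = s (x1 - x3) - y1 mod 53 = 26 * (27 - 39) - 42 = 17

2P = (39, 17)


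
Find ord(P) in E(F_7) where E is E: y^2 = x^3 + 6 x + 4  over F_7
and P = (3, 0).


Compute successive multiples of P until we hit O:
  1P = (3, 0)
  2P = O

ord(P) = 2


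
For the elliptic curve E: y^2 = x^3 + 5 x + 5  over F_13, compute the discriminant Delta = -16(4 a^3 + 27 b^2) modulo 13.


4 a^3 + 27 b^2 = 4*5^3 + 27*5^2 = 500 + 675 = 1175
Delta = -16 * (1175) = -18800
Delta mod 13 = 11

Delta = 11 (mod 13)


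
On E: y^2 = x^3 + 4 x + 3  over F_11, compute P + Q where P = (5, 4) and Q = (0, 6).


P != Q, so use the chord formula.
s = (y2 - y1) / (x2 - x1) = (2) / (6) mod 11 = 4
x3 = s^2 - x1 - x2 mod 11 = 4^2 - 5 - 0 = 0
y3 = s (x1 - x3) - y1 mod 11 = 4 * (5 - 0) - 4 = 5

P + Q = (0, 5)


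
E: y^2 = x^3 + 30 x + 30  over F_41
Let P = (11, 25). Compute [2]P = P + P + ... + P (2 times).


k = 2 = 10_2 (binary, LSB first: 01)
Double-and-add from P = (11, 25):
  bit 0 = 0: acc unchanged = O
  bit 1 = 1: acc = O + (17, 0) = (17, 0)

2P = (17, 0)


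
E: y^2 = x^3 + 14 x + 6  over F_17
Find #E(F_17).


For each x in F_17, count y with y^2 = x^3 + 14 x + 6 mod 17:
  x = 1: RHS = 4, y in [2, 15]  -> 2 point(s)
  x = 2: RHS = 8, y in [5, 12]  -> 2 point(s)
  x = 6: RHS = 0, y in [0]  -> 1 point(s)
  x = 8: RHS = 1, y in [1, 16]  -> 2 point(s)
  x = 12: RHS = 15, y in [7, 10]  -> 2 point(s)
  x = 15: RHS = 4, y in [2, 15]  -> 2 point(s)
  x = 16: RHS = 8, y in [5, 12]  -> 2 point(s)
Affine points: 13. Add the point at infinity: total = 14.

#E(F_17) = 14


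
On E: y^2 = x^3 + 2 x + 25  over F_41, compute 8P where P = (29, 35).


k = 8 = 1000_2 (binary, LSB first: 0001)
Double-and-add from P = (29, 35):
  bit 0 = 0: acc unchanged = O
  bit 1 = 0: acc unchanged = O
  bit 2 = 0: acc unchanged = O
  bit 3 = 1: acc = O + (28, 37) = (28, 37)

8P = (28, 37)


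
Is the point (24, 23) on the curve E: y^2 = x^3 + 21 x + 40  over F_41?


Check whether y^2 = x^3 + 21 x + 40 (mod 41) for (x, y) = (24, 23).
LHS: y^2 = 23^2 mod 41 = 37
RHS: x^3 + 21 x + 40 = 24^3 + 21*24 + 40 mod 41 = 18
LHS != RHS

No, not on the curve


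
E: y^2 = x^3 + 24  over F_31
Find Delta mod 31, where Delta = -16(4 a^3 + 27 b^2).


4 a^3 + 27 b^2 = 4*0^3 + 27*24^2 = 0 + 15552 = 15552
Delta = -16 * (15552) = -248832
Delta mod 31 = 5

Delta = 5 (mod 31)


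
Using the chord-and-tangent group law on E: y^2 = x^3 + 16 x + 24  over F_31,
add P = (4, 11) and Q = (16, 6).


P != Q, so use the chord formula.
s = (y2 - y1) / (x2 - x1) = (26) / (12) mod 31 = 28
x3 = s^2 - x1 - x2 mod 31 = 28^2 - 4 - 16 = 20
y3 = s (x1 - x3) - y1 mod 31 = 28 * (4 - 20) - 11 = 6

P + Q = (20, 6)


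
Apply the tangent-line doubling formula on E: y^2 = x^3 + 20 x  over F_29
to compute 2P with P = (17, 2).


Doubling: s = (3 x1^2 + a) / (2 y1)
s = (3*17^2 + 20) / (2*2) mod 29 = 26
x3 = s^2 - 2 x1 mod 29 = 26^2 - 2*17 = 4
y3 = s (x1 - x3) - y1 mod 29 = 26 * (17 - 4) - 2 = 17

2P = (4, 17)


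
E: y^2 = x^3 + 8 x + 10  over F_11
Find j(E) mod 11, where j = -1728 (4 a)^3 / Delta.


Delta = -16(4 a^3 + 27 b^2) mod 11 = 9
-1728 * (4 a)^3 = -1728 * (4*8)^3 mod 11 = 1
j = 1 * 9^(-1) mod 11 = 5

j = 5 (mod 11)


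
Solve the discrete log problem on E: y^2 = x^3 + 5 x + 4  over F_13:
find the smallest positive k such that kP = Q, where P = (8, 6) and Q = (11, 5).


Enumerate multiples of P until we hit Q = (11, 5):
  1P = (8, 6)
  2P = (1, 6)
  3P = (4, 7)
  4P = (10, 1)
  5P = (11, 8)
  6P = (6, 4)
  7P = (0, 2)
  8P = (2, 10)
  9P = (2, 3)
  10P = (0, 11)
  11P = (6, 9)
  12P = (11, 5)
Match found at i = 12.

k = 12


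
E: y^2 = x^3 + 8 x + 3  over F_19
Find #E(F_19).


For each x in F_19, count y with y^2 = x^3 + 8 x + 3 mod 19:
  x = 3: RHS = 16, y in [4, 15]  -> 2 point(s)
  x = 4: RHS = 4, y in [2, 17]  -> 2 point(s)
  x = 5: RHS = 16, y in [4, 15]  -> 2 point(s)
  x = 6: RHS = 1, y in [1, 18]  -> 2 point(s)
  x = 8: RHS = 9, y in [3, 16]  -> 2 point(s)
  x = 9: RHS = 6, y in [5, 14]  -> 2 point(s)
  x = 10: RHS = 0, y in [0]  -> 1 point(s)
  x = 11: RHS = 16, y in [4, 15]  -> 2 point(s)
  x = 13: RHS = 5, y in [9, 10]  -> 2 point(s)
  x = 14: RHS = 9, y in [3, 16]  -> 2 point(s)
  x = 16: RHS = 9, y in [3, 16]  -> 2 point(s)
  x = 17: RHS = 17, y in [6, 13]  -> 2 point(s)
Affine points: 23. Add the point at infinity: total = 24.

#E(F_19) = 24


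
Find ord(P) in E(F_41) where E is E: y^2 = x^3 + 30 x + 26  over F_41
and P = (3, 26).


Compute successive multiples of P until we hit O:
  1P = (3, 26)
  2P = (30, 13)
  3P = (12, 33)
  4P = (18, 17)
  5P = (22, 10)
  6P = (25, 40)
  7P = (9, 0)
  8P = (25, 1)
  ... (continuing to 14P)
  14P = O

ord(P) = 14


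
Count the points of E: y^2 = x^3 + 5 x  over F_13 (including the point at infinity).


For each x in F_13, count y with y^2 = x^3 + 5 x + 0 mod 13:
  x = 0: RHS = 0, y in [0]  -> 1 point(s)
  x = 3: RHS = 3, y in [4, 9]  -> 2 point(s)
  x = 6: RHS = 12, y in [5, 8]  -> 2 point(s)
  x = 7: RHS = 1, y in [1, 12]  -> 2 point(s)
  x = 10: RHS = 10, y in [6, 7]  -> 2 point(s)
Affine points: 9. Add the point at infinity: total = 10.

#E(F_13) = 10


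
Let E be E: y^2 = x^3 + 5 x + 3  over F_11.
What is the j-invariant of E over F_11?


Delta = -16(4 a^3 + 27 b^2) mod 11 = 3
-1728 * (4 a)^3 = -1728 * (4*5)^3 mod 11 = 8
j = 8 * 3^(-1) mod 11 = 10

j = 10 (mod 11)


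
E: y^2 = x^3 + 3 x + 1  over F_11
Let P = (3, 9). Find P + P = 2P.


Doubling: s = (3 x1^2 + a) / (2 y1)
s = (3*3^2 + 3) / (2*9) mod 11 = 9
x3 = s^2 - 2 x1 mod 11 = 9^2 - 2*3 = 9
y3 = s (x1 - x3) - y1 mod 11 = 9 * (3 - 9) - 9 = 3

2P = (9, 3)


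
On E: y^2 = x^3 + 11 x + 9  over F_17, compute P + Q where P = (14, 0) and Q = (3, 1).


P != Q, so use the chord formula.
s = (y2 - y1) / (x2 - x1) = (1) / (6) mod 17 = 3
x3 = s^2 - x1 - x2 mod 17 = 3^2 - 14 - 3 = 9
y3 = s (x1 - x3) - y1 mod 17 = 3 * (14 - 9) - 0 = 15

P + Q = (9, 15)


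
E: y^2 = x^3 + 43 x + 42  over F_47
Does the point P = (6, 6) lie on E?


Check whether y^2 = x^3 + 43 x + 42 (mod 47) for (x, y) = (6, 6).
LHS: y^2 = 6^2 mod 47 = 36
RHS: x^3 + 43 x + 42 = 6^3 + 43*6 + 42 mod 47 = 46
LHS != RHS

No, not on the curve


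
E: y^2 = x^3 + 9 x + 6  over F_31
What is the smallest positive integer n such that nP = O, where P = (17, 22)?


Compute successive multiples of P until we hit O:
  1P = (17, 22)
  2P = (6, 11)
  3P = (9, 17)
  4P = (2, 30)
  5P = (20, 23)
  6P = (1, 4)
  7P = (7, 28)
  8P = (21, 30)
  ... (continuing to 25P)
  25P = O

ord(P) = 25


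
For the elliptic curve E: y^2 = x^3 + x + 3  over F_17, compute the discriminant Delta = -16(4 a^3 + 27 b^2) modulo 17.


4 a^3 + 27 b^2 = 4*1^3 + 27*3^2 = 4 + 243 = 247
Delta = -16 * (247) = -3952
Delta mod 17 = 9

Delta = 9 (mod 17)


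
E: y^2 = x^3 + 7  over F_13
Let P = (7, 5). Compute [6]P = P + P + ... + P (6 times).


k = 6 = 110_2 (binary, LSB first: 011)
Double-and-add from P = (7, 5):
  bit 0 = 0: acc unchanged = O
  bit 1 = 1: acc = O + (8, 5) = (8, 5)
  bit 2 = 1: acc = (8, 5) + (11, 5) = (7, 8)

6P = (7, 8)


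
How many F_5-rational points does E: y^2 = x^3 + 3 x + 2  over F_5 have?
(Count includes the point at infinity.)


For each x in F_5, count y with y^2 = x^3 + 3 x + 2 mod 5:
  x = 1: RHS = 1, y in [1, 4]  -> 2 point(s)
  x = 2: RHS = 1, y in [1, 4]  -> 2 point(s)
Affine points: 4. Add the point at infinity: total = 5.

#E(F_5) = 5


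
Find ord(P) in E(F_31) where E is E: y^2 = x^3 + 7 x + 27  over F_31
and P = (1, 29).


Compute successive multiples of P until we hit O:
  1P = (1, 29)
  2P = (12, 14)
  3P = (5, 30)
  4P = (27, 11)
  5P = (11, 28)
  6P = (28, 14)
  7P = (18, 8)
  8P = (22, 17)
  ... (continuing to 33P)
  33P = O

ord(P) = 33


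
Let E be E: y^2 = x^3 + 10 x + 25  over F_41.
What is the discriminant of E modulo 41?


4 a^3 + 27 b^2 = 4*10^3 + 27*25^2 = 4000 + 16875 = 20875
Delta = -16 * (20875) = -334000
Delta mod 41 = 27

Delta = 27 (mod 41)


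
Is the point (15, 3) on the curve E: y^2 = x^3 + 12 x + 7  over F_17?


Check whether y^2 = x^3 + 12 x + 7 (mod 17) for (x, y) = (15, 3).
LHS: y^2 = 3^2 mod 17 = 9
RHS: x^3 + 12 x + 7 = 15^3 + 12*15 + 7 mod 17 = 9
LHS = RHS

Yes, on the curve


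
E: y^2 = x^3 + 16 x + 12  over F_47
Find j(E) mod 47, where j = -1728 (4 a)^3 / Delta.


Delta = -16(4 a^3 + 27 b^2) mod 47 = 42
-1728 * (4 a)^3 = -1728 * (4*16)^3 mod 47 = 40
j = 40 * 42^(-1) mod 47 = 39

j = 39 (mod 47)


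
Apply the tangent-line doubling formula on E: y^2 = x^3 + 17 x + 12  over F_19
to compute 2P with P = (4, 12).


Doubling: s = (3 x1^2 + a) / (2 y1)
s = (3*4^2 + 17) / (2*12) mod 19 = 13
x3 = s^2 - 2 x1 mod 19 = 13^2 - 2*4 = 9
y3 = s (x1 - x3) - y1 mod 19 = 13 * (4 - 9) - 12 = 18

2P = (9, 18)


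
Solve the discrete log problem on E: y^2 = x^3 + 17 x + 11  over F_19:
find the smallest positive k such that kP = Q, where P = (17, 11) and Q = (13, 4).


Enumerate multiples of P until we hit Q = (13, 4):
  1P = (17, 11)
  2P = (13, 15)
  3P = (9, 0)
  4P = (13, 4)
Match found at i = 4.

k = 4


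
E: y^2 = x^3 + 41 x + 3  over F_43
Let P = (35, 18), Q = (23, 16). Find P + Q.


P != Q, so use the chord formula.
s = (y2 - y1) / (x2 - x1) = (41) / (31) mod 43 = 36
x3 = s^2 - x1 - x2 mod 43 = 36^2 - 35 - 23 = 34
y3 = s (x1 - x3) - y1 mod 43 = 36 * (35 - 34) - 18 = 18

P + Q = (34, 18)


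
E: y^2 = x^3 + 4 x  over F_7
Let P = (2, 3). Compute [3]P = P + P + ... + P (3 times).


k = 3 = 11_2 (binary, LSB first: 11)
Double-and-add from P = (2, 3):
  bit 0 = 1: acc = O + (2, 3) = (2, 3)
  bit 1 = 1: acc = (2, 3) + (0, 0) = (2, 4)

3P = (2, 4)


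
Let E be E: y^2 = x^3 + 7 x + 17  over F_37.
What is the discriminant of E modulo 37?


4 a^3 + 27 b^2 = 4*7^3 + 27*17^2 = 1372 + 7803 = 9175
Delta = -16 * (9175) = -146800
Delta mod 37 = 16

Delta = 16 (mod 37)


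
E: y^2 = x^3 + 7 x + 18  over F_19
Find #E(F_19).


For each x in F_19, count y with y^2 = x^3 + 7 x + 18 mod 19:
  x = 1: RHS = 7, y in [8, 11]  -> 2 point(s)
  x = 3: RHS = 9, y in [3, 16]  -> 2 point(s)
  x = 5: RHS = 7, y in [8, 11]  -> 2 point(s)
  x = 7: RHS = 11, y in [7, 12]  -> 2 point(s)
  x = 8: RHS = 16, y in [4, 15]  -> 2 point(s)
  x = 10: RHS = 5, y in [9, 10]  -> 2 point(s)
  x = 11: RHS = 1, y in [1, 18]  -> 2 point(s)
  x = 12: RHS = 6, y in [5, 14]  -> 2 point(s)
  x = 13: RHS = 7, y in [8, 11]  -> 2 point(s)
Affine points: 18. Add the point at infinity: total = 19.

#E(F_19) = 19


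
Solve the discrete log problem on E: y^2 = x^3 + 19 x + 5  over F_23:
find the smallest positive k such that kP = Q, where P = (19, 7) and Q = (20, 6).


Enumerate multiples of P until we hit Q = (20, 6):
  1P = (19, 7)
  2P = (16, 9)
  3P = (14, 5)
  4P = (15, 13)
  5P = (20, 6)
Match found at i = 5.

k = 5


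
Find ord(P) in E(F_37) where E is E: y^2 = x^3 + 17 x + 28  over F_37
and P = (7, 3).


Compute successive multiples of P until we hit O:
  1P = (7, 3)
  2P = (26, 8)
  3P = (30, 26)
  4P = (1, 3)
  5P = (29, 34)
  6P = (13, 2)
  7P = (16, 17)
  8P = (5, 33)
  ... (continuing to 37P)
  37P = O

ord(P) = 37


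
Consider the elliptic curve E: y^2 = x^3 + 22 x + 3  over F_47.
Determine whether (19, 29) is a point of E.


Check whether y^2 = x^3 + 22 x + 3 (mod 47) for (x, y) = (19, 29).
LHS: y^2 = 29^2 mod 47 = 42
RHS: x^3 + 22 x + 3 = 19^3 + 22*19 + 3 mod 47 = 42
LHS = RHS

Yes, on the curve


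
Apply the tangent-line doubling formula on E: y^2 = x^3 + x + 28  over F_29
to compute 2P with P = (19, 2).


Doubling: s = (3 x1^2 + a) / (2 y1)
s = (3*19^2 + 1) / (2*2) mod 29 = 10
x3 = s^2 - 2 x1 mod 29 = 10^2 - 2*19 = 4
y3 = s (x1 - x3) - y1 mod 29 = 10 * (19 - 4) - 2 = 3

2P = (4, 3)


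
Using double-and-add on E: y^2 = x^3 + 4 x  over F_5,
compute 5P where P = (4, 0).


k = 5 = 101_2 (binary, LSB first: 101)
Double-and-add from P = (4, 0):
  bit 0 = 1: acc = O + (4, 0) = (4, 0)
  bit 1 = 0: acc unchanged = (4, 0)
  bit 2 = 1: acc = (4, 0) + O = (4, 0)

5P = (4, 0)


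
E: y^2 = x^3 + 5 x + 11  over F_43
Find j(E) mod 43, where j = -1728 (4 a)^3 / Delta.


Delta = -16(4 a^3 + 27 b^2) mod 43 = 14
-1728 * (4 a)^3 = -1728 * (4*5)^3 mod 43 = 27
j = 27 * 14^(-1) mod 43 = 5

j = 5 (mod 43)


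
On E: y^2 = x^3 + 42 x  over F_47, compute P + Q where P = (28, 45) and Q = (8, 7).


P != Q, so use the chord formula.
s = (y2 - y1) / (x2 - x1) = (9) / (27) mod 47 = 16
x3 = s^2 - x1 - x2 mod 47 = 16^2 - 28 - 8 = 32
y3 = s (x1 - x3) - y1 mod 47 = 16 * (28 - 32) - 45 = 32

P + Q = (32, 32)


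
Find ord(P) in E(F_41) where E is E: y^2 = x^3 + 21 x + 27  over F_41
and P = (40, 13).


Compute successive multiples of P until we hit O:
  1P = (40, 13)
  2P = (39, 10)
  3P = (12, 30)
  4P = (14, 21)
  5P = (23, 7)
  6P = (37, 17)
  7P = (25, 8)
  8P = (8, 25)
  ... (continuing to 46P)
  46P = O

ord(P) = 46


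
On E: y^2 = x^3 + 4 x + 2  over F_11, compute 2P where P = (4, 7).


Doubling: s = (3 x1^2 + a) / (2 y1)
s = (3*4^2 + 4) / (2*7) mod 11 = 10
x3 = s^2 - 2 x1 mod 11 = 10^2 - 2*4 = 4
y3 = s (x1 - x3) - y1 mod 11 = 10 * (4 - 4) - 7 = 4

2P = (4, 4)


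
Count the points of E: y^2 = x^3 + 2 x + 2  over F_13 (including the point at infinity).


For each x in F_13, count y with y^2 = x^3 + 2 x + 2 mod 13:
  x = 2: RHS = 1, y in [1, 12]  -> 2 point(s)
  x = 3: RHS = 9, y in [3, 10]  -> 2 point(s)
  x = 4: RHS = 9, y in [3, 10]  -> 2 point(s)
  x = 6: RHS = 9, y in [3, 10]  -> 2 point(s)
  x = 8: RHS = 10, y in [6, 7]  -> 2 point(s)
  x = 11: RHS = 3, y in [4, 9]  -> 2 point(s)
  x = 12: RHS = 12, y in [5, 8]  -> 2 point(s)
Affine points: 14. Add the point at infinity: total = 15.

#E(F_13) = 15


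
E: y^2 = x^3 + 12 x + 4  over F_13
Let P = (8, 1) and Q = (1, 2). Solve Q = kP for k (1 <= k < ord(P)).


Enumerate multiples of P until we hit Q = (1, 2):
  1P = (8, 1)
  2P = (1, 11)
  3P = (1, 2)
Match found at i = 3.

k = 3


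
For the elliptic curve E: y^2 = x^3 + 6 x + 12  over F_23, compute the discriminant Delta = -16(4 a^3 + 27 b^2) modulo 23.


4 a^3 + 27 b^2 = 4*6^3 + 27*12^2 = 864 + 3888 = 4752
Delta = -16 * (4752) = -76032
Delta mod 23 = 6

Delta = 6 (mod 23)


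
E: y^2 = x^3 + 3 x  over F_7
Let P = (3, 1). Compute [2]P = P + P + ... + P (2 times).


k = 2 = 10_2 (binary, LSB first: 01)
Double-and-add from P = (3, 1):
  bit 0 = 0: acc unchanged = O
  bit 1 = 1: acc = O + (2, 0) = (2, 0)

2P = (2, 0)


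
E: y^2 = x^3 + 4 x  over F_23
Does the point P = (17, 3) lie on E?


Check whether y^2 = x^3 + 4 x + 0 (mod 23) for (x, y) = (17, 3).
LHS: y^2 = 3^2 mod 23 = 9
RHS: x^3 + 4 x + 0 = 17^3 + 4*17 + 0 mod 23 = 13
LHS != RHS

No, not on the curve


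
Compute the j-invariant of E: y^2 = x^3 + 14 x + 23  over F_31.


Delta = -16(4 a^3 + 27 b^2) mod 31 = 3
-1728 * (4 a)^3 = -1728 * (4*14)^3 mod 31 = 8
j = 8 * 3^(-1) mod 31 = 13

j = 13 (mod 31)


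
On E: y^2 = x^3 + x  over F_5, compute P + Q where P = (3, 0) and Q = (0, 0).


P != Q, so use the chord formula.
s = (y2 - y1) / (x2 - x1) = (0) / (2) mod 5 = 0
x3 = s^2 - x1 - x2 mod 5 = 0^2 - 3 - 0 = 2
y3 = s (x1 - x3) - y1 mod 5 = 0 * (3 - 2) - 0 = 0

P + Q = (2, 0)


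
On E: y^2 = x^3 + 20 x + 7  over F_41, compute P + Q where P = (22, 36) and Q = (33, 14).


P != Q, so use the chord formula.
s = (y2 - y1) / (x2 - x1) = (19) / (11) mod 41 = 39
x3 = s^2 - x1 - x2 mod 41 = 39^2 - 22 - 33 = 31
y3 = s (x1 - x3) - y1 mod 41 = 39 * (22 - 31) - 36 = 23

P + Q = (31, 23)


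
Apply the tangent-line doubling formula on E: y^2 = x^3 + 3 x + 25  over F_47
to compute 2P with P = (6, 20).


Doubling: s = (3 x1^2 + a) / (2 y1)
s = (3*6^2 + 3) / (2*20) mod 47 = 11
x3 = s^2 - 2 x1 mod 47 = 11^2 - 2*6 = 15
y3 = s (x1 - x3) - y1 mod 47 = 11 * (6 - 15) - 20 = 22

2P = (15, 22)


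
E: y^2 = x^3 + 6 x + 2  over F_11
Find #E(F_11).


For each x in F_11, count y with y^2 = x^3 + 6 x + 2 mod 11:
  x = 1: RHS = 9, y in [3, 8]  -> 2 point(s)
  x = 2: RHS = 0, y in [0]  -> 1 point(s)
  x = 3: RHS = 3, y in [5, 6]  -> 2 point(s)
  x = 5: RHS = 3, y in [5, 6]  -> 2 point(s)
  x = 6: RHS = 1, y in [1, 10]  -> 2 point(s)
  x = 8: RHS = 1, y in [1, 10]  -> 2 point(s)
  x = 9: RHS = 4, y in [2, 9]  -> 2 point(s)
Affine points: 13. Add the point at infinity: total = 14.

#E(F_11) = 14


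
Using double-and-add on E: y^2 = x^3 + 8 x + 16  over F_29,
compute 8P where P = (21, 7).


k = 8 = 1000_2 (binary, LSB first: 0001)
Double-and-add from P = (21, 7):
  bit 0 = 0: acc unchanged = O
  bit 1 = 0: acc unchanged = O
  bit 2 = 0: acc unchanged = O
  bit 3 = 1: acc = O + (25, 6) = (25, 6)

8P = (25, 6)


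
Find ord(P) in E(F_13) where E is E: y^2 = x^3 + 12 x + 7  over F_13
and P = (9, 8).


Compute successive multiples of P until we hit O:
  1P = (9, 8)
  2P = (5, 7)
  3P = (8, 2)
  4P = (6, 10)
  5P = (10, 10)
  6P = (11, 1)
  7P = (2, 0)
  8P = (11, 12)
  ... (continuing to 14P)
  14P = O

ord(P) = 14


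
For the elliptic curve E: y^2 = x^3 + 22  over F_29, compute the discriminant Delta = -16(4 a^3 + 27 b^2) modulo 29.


4 a^3 + 27 b^2 = 4*0^3 + 27*22^2 = 0 + 13068 = 13068
Delta = -16 * (13068) = -209088
Delta mod 29 = 2

Delta = 2 (mod 29)


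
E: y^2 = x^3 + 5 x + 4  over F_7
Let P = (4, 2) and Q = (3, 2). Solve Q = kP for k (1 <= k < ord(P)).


Enumerate multiples of P until we hit Q = (3, 2):
  1P = (4, 2)
  2P = (0, 2)
  3P = (3, 5)
  4P = (2, 6)
  5P = (5, 0)
  6P = (2, 1)
  7P = (3, 2)
Match found at i = 7.

k = 7


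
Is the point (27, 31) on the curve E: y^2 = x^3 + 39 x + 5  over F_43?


Check whether y^2 = x^3 + 39 x + 5 (mod 43) for (x, y) = (27, 31).
LHS: y^2 = 31^2 mod 43 = 15
RHS: x^3 + 39 x + 5 = 27^3 + 39*27 + 5 mod 43 = 15
LHS = RHS

Yes, on the curve


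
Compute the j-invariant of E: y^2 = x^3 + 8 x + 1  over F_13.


Delta = -16(4 a^3 + 27 b^2) mod 13 = 2
-1728 * (4 a)^3 = -1728 * (4*8)^3 mod 13 = 8
j = 8 * 2^(-1) mod 13 = 4

j = 4 (mod 13)


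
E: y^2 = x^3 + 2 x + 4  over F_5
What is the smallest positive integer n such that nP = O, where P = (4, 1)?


Compute successive multiples of P until we hit O:
  1P = (4, 1)
  2P = (2, 4)
  3P = (0, 3)
  4P = (0, 2)
  5P = (2, 1)
  6P = (4, 4)
  7P = O

ord(P) = 7


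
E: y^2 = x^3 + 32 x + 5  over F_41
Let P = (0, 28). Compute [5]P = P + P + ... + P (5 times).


k = 5 = 101_2 (binary, LSB first: 101)
Double-and-add from P = (0, 28):
  bit 0 = 1: acc = O + (0, 28) = (0, 28)
  bit 1 = 0: acc unchanged = (0, 28)
  bit 2 = 1: acc = (0, 28) + (14, 32) = (7, 11)

5P = (7, 11)


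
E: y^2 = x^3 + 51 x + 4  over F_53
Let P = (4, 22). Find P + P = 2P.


Doubling: s = (3 x1^2 + a) / (2 y1)
s = (3*4^2 + 51) / (2*22) mod 53 = 42
x3 = s^2 - 2 x1 mod 53 = 42^2 - 2*4 = 7
y3 = s (x1 - x3) - y1 mod 53 = 42 * (4 - 7) - 22 = 11

2P = (7, 11)


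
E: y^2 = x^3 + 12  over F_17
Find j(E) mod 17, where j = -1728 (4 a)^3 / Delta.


Delta = -16(4 a^3 + 27 b^2) mod 17 = 12
-1728 * (4 a)^3 = -1728 * (4*0)^3 mod 17 = 0
j = 0 * 12^(-1) mod 17 = 0

j = 0 (mod 17)


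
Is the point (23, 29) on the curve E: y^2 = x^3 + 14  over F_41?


Check whether y^2 = x^3 + 0 x + 14 (mod 41) for (x, y) = (23, 29).
LHS: y^2 = 29^2 mod 41 = 21
RHS: x^3 + 0 x + 14 = 23^3 + 0*23 + 14 mod 41 = 4
LHS != RHS

No, not on the curve
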